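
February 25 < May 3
True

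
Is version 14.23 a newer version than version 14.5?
Yes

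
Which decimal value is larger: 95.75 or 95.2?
95.75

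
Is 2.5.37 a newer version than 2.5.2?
Yes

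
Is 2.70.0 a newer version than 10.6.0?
No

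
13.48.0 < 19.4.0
True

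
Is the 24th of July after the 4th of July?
Yes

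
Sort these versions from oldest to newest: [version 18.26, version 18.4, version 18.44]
[version 18.4, version 18.26, version 18.44]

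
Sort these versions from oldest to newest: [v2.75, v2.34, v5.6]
[v2.34, v2.75, v5.6]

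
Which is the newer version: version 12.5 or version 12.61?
version 12.61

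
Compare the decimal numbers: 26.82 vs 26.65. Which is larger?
26.82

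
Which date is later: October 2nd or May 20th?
October 2nd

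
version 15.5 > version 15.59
False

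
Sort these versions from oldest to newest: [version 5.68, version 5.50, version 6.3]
[version 5.50, version 5.68, version 6.3]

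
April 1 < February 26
False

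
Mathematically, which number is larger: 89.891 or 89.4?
89.891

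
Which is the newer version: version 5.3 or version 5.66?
version 5.66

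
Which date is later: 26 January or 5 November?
5 November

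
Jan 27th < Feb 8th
True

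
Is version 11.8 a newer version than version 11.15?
No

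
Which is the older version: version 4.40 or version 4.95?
version 4.40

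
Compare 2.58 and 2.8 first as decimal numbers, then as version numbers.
As decimals: 2.58 < 2.8. As versions: v2.58 > v2.8 (minor version 58 > 8).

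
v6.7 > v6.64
False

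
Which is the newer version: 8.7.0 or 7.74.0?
8.7.0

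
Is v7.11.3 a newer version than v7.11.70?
No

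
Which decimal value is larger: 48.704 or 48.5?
48.704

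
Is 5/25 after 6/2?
No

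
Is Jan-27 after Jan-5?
Yes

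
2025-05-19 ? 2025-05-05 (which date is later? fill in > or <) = >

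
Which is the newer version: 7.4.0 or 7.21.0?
7.21.0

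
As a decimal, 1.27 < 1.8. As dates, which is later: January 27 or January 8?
January 27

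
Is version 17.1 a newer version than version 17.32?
No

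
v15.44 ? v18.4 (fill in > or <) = <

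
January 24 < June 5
True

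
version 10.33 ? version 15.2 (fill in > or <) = <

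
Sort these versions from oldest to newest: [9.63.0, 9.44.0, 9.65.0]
[9.44.0, 9.63.0, 9.65.0]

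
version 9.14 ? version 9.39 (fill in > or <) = <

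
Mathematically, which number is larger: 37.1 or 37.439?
37.439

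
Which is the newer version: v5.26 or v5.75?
v5.75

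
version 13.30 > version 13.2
True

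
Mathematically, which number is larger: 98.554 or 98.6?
98.6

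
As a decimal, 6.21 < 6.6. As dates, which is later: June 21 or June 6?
June 21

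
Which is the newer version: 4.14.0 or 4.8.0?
4.14.0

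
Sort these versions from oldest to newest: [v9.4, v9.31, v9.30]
[v9.4, v9.30, v9.31]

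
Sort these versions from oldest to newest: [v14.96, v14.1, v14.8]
[v14.1, v14.8, v14.96]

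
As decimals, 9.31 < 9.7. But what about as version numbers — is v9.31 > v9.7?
True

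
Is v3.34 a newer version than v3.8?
Yes. Version numbers are compared segment by segment as integers, not as decimals: minor version 34 > 8, so v3.34 > v3.8 (even though the decimal 3.34 < 3.8).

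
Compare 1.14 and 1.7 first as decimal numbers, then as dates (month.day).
As decimals: 1.14 < 1.7. As dates: 1/14 is later than 1/7 (day 14 > day 7).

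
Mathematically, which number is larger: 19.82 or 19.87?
19.87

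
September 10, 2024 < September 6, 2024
False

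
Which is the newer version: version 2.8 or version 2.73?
version 2.73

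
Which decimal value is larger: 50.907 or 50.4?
50.907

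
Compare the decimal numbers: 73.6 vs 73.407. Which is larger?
73.6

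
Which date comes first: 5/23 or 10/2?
5/23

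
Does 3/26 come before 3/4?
No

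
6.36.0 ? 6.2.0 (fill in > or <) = >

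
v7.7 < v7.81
True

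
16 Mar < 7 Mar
False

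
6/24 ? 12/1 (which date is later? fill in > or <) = <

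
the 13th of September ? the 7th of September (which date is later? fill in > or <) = >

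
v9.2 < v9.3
True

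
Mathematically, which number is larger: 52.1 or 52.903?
52.903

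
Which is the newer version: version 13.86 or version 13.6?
version 13.86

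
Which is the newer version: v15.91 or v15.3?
v15.91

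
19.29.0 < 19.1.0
False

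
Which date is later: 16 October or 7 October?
16 October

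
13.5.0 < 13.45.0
True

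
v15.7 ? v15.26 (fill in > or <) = <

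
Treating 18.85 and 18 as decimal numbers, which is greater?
18.85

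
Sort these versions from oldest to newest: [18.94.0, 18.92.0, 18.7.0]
[18.7.0, 18.92.0, 18.94.0]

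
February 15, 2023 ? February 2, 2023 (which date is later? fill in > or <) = >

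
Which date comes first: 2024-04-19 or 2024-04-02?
2024-04-02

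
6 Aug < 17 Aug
True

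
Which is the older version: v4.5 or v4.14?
v4.5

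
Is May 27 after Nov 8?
No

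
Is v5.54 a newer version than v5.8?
Yes. Version numbers are compared segment by segment as integers, not as decimals: minor version 54 > 8, so v5.54 > v5.8 (even though the decimal 5.54 < 5.8).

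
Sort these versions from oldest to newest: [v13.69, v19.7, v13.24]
[v13.24, v13.69, v19.7]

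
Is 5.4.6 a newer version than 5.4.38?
No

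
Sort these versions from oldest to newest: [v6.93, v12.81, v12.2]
[v6.93, v12.2, v12.81]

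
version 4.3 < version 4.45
True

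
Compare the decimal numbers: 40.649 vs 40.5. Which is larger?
40.649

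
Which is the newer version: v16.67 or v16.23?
v16.67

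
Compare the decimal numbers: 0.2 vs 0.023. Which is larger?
0.2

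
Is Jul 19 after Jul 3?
Yes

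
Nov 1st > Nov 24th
False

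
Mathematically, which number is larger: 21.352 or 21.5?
21.5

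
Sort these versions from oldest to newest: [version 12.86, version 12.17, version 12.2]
[version 12.2, version 12.17, version 12.86]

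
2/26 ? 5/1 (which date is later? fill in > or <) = <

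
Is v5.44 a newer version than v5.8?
Yes. Version numbers are compared segment by segment as integers, not as decimals: minor version 44 > 8, so v5.44 > v5.8 (even though the decimal 5.44 < 5.8).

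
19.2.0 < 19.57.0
True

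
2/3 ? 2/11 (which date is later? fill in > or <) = <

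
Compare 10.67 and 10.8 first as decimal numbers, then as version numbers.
As decimals: 10.67 < 10.8. As versions: v10.67 > v10.8 (minor version 67 > 8).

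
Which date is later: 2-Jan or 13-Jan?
13-Jan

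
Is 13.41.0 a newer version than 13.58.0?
No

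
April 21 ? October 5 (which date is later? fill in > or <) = <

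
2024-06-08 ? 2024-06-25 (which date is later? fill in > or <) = <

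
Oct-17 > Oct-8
True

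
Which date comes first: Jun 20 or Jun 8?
Jun 8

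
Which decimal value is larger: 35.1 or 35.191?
35.191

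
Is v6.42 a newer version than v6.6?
Yes. Version numbers are compared segment by segment as integers, not as decimals: minor version 42 > 6, so v6.42 > v6.6 (even though the decimal 6.42 < 6.6).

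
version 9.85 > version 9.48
True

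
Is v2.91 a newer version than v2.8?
Yes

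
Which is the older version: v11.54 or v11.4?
v11.4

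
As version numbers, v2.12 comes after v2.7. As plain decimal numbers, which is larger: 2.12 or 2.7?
2.7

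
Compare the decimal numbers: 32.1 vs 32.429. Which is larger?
32.429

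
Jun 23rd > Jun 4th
True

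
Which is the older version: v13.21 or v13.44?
v13.21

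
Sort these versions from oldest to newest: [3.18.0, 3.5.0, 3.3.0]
[3.3.0, 3.5.0, 3.18.0]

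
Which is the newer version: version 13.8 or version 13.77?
version 13.77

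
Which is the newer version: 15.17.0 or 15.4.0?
15.17.0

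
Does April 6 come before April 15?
Yes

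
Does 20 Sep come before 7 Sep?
No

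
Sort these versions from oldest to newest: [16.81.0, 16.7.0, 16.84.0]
[16.7.0, 16.81.0, 16.84.0]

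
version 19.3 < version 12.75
False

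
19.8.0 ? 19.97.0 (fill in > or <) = <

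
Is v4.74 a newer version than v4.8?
Yes. Version numbers are compared segment by segment as integers, not as decimals: minor version 74 > 8, so v4.74 > v4.8 (even though the decimal 4.74 < 4.8).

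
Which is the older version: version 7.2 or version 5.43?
version 5.43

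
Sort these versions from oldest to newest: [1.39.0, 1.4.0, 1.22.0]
[1.4.0, 1.22.0, 1.39.0]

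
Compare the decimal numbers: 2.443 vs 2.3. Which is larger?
2.443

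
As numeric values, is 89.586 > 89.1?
True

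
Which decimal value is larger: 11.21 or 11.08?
11.21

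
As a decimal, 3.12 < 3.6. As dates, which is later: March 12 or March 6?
March 12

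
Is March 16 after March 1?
Yes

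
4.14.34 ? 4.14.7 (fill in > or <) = >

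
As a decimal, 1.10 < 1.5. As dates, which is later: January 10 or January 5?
January 10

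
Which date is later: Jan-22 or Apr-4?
Apr-4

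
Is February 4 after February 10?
No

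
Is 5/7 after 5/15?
No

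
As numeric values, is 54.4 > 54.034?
True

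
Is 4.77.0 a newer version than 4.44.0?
Yes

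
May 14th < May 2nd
False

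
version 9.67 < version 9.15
False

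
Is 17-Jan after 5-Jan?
Yes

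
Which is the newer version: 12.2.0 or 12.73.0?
12.73.0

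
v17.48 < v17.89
True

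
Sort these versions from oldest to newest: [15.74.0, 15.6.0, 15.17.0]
[15.6.0, 15.17.0, 15.74.0]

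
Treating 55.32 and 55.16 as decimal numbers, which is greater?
55.32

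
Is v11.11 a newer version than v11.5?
Yes. Version numbers are compared segment by segment as integers, not as decimals: minor version 11 > 5, so v11.11 > v11.5 (even though the decimal 11.11 < 11.5).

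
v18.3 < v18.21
True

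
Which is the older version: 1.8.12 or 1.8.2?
1.8.2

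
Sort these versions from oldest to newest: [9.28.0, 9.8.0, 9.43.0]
[9.8.0, 9.28.0, 9.43.0]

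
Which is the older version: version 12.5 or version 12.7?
version 12.5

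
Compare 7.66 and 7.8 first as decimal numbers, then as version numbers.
As decimals: 7.66 < 7.8. As versions: v7.66 > v7.8 (minor version 66 > 8).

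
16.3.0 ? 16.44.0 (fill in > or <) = <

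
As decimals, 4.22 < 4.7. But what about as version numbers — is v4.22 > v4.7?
True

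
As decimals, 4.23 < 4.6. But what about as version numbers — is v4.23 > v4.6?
True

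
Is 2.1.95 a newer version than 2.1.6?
Yes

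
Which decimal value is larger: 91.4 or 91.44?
91.44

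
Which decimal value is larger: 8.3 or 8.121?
8.3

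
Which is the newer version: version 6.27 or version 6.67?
version 6.67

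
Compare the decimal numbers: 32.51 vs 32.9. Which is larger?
32.9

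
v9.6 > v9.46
False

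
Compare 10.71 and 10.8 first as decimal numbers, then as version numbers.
As decimals: 10.71 < 10.8. As versions: v10.71 > v10.8 (minor version 71 > 8).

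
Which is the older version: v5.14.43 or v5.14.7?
v5.14.7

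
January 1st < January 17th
True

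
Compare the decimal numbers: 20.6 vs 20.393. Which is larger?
20.6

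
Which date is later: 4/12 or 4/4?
4/12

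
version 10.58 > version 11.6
False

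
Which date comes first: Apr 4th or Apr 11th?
Apr 4th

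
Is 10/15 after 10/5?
Yes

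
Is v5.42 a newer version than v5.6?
Yes. Version numbers are compared segment by segment as integers, not as decimals: minor version 42 > 6, so v5.42 > v5.6 (even though the decimal 5.42 < 5.6).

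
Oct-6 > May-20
True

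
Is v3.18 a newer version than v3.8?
Yes. Version numbers are compared segment by segment as integers, not as decimals: minor version 18 > 8, so v3.18 > v3.8 (even though the decimal 3.18 < 3.8).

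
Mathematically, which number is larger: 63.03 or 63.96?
63.96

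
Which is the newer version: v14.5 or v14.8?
v14.8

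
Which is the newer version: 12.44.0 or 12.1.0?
12.44.0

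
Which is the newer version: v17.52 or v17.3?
v17.52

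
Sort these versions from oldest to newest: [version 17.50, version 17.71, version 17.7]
[version 17.7, version 17.50, version 17.71]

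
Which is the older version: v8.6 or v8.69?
v8.6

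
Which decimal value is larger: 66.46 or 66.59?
66.59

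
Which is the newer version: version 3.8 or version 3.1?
version 3.8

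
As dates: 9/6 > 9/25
False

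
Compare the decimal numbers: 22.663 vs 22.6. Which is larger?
22.663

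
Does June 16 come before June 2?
No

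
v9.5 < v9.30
True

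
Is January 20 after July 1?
No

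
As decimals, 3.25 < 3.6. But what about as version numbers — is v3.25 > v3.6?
True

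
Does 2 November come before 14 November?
Yes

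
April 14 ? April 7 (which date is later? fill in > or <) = >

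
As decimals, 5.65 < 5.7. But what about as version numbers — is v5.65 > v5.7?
True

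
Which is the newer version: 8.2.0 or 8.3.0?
8.3.0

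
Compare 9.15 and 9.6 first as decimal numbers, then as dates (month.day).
As decimals: 9.15 < 9.6. As dates: 9/15 is later than 9/6 (day 15 > day 6).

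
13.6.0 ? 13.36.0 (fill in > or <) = <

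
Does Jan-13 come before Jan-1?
No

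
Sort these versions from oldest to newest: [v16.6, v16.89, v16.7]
[v16.6, v16.7, v16.89]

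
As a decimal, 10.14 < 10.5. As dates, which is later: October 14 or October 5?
October 14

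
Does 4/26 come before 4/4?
No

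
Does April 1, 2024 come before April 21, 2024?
Yes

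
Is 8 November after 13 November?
No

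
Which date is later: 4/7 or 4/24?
4/24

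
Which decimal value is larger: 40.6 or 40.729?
40.729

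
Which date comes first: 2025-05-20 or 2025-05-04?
2025-05-04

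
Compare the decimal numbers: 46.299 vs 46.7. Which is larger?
46.7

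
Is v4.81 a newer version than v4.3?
Yes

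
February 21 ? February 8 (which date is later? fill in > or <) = >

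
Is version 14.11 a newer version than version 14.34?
No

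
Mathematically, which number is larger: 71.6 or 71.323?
71.6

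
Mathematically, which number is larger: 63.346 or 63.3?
63.346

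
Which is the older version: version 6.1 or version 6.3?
version 6.1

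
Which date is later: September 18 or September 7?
September 18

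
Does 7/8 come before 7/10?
Yes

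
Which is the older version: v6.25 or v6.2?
v6.2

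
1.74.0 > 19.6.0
False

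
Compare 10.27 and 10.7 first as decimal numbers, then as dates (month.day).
As decimals: 10.27 < 10.7. As dates: 10/27 is later than 10/7 (day 27 > day 7).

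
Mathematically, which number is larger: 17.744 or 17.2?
17.744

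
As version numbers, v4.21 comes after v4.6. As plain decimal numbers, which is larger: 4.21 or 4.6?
4.6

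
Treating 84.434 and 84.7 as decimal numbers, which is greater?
84.7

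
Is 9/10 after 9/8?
Yes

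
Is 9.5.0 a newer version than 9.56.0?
No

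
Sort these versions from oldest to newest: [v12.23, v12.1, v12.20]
[v12.1, v12.20, v12.23]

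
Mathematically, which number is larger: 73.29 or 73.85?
73.85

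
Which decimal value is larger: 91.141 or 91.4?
91.4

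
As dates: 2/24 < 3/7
True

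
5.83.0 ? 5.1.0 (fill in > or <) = >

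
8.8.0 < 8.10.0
True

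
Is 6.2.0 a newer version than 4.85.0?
Yes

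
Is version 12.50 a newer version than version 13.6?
No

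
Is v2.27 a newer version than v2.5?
Yes. Version numbers are compared segment by segment as integers, not as decimals: minor version 27 > 5, so v2.27 > v2.5 (even though the decimal 2.27 < 2.5).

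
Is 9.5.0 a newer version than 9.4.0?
Yes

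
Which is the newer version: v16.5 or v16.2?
v16.5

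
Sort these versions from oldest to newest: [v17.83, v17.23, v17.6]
[v17.6, v17.23, v17.83]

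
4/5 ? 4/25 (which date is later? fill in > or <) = <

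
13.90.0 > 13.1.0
True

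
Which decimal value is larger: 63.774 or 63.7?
63.774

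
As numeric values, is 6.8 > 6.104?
True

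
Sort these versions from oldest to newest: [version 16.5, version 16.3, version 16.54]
[version 16.3, version 16.5, version 16.54]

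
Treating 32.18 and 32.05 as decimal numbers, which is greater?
32.18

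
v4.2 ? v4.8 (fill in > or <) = <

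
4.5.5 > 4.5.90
False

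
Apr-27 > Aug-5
False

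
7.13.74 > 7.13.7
True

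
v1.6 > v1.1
True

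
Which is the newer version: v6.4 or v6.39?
v6.39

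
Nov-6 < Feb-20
False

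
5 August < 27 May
False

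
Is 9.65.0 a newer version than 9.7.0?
Yes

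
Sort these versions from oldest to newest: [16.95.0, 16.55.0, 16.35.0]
[16.35.0, 16.55.0, 16.95.0]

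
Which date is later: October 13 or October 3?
October 13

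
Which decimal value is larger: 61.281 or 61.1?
61.281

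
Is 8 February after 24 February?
No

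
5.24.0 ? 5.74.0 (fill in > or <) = <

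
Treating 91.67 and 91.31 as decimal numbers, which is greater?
91.67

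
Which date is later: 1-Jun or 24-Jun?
24-Jun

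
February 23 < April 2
True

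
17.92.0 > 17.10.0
True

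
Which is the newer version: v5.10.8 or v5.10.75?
v5.10.75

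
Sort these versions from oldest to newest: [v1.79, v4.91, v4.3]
[v1.79, v4.3, v4.91]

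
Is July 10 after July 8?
Yes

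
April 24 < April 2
False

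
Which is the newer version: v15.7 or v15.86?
v15.86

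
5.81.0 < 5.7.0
False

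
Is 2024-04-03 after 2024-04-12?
No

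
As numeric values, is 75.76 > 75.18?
True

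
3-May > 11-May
False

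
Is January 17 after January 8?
Yes. Day 17 comes after day 8 in January — this is a date comparison, not a decimal one (the decimal 1.17 would be smaller than 1.8).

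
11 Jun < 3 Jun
False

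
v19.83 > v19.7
True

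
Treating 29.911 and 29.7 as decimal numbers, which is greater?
29.911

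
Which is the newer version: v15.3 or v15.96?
v15.96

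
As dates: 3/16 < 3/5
False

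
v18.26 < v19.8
True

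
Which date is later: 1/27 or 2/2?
2/2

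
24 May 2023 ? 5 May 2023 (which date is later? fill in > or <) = >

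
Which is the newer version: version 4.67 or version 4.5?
version 4.67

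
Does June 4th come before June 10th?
Yes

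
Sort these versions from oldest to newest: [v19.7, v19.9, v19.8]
[v19.7, v19.8, v19.9]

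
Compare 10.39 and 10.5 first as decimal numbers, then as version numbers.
As decimals: 10.39 < 10.5. As versions: v10.39 > v10.5 (minor version 39 > 5).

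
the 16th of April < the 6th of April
False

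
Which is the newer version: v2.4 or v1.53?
v2.4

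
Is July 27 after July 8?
Yes. Day 27 comes after day 8 in July — this is a date comparison, not a decimal one (the decimal 7.27 would be smaller than 7.8).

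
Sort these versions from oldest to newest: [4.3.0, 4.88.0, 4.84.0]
[4.3.0, 4.84.0, 4.88.0]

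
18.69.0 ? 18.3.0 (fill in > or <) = >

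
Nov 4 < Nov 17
True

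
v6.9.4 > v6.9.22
False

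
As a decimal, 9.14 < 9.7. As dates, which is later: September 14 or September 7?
September 14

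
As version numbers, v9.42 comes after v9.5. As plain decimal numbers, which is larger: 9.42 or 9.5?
9.5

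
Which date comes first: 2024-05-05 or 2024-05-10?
2024-05-05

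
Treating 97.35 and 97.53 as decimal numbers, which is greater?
97.53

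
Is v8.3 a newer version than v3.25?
Yes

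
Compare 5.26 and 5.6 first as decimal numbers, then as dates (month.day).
As decimals: 5.26 < 5.6. As dates: 5/26 is later than 5/6 (day 26 > day 6).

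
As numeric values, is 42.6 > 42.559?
True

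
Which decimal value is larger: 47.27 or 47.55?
47.55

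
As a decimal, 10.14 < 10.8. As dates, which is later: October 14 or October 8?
October 14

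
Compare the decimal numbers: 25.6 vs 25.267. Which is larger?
25.6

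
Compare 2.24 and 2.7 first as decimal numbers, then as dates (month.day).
As decimals: 2.24 < 2.7. As dates: 2/24 is later than 2/7 (day 24 > day 7).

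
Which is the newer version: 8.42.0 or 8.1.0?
8.42.0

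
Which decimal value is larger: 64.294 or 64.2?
64.294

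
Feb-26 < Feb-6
False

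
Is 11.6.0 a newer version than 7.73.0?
Yes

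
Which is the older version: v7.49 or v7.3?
v7.3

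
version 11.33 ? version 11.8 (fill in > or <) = >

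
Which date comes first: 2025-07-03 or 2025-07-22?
2025-07-03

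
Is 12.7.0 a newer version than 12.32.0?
No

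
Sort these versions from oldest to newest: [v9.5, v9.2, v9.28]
[v9.2, v9.5, v9.28]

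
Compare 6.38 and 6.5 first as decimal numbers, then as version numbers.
As decimals: 6.38 < 6.5. As versions: v6.38 > v6.5 (minor version 38 > 5).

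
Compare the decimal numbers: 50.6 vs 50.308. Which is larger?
50.6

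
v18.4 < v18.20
True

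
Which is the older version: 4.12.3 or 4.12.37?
4.12.3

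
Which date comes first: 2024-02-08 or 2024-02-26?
2024-02-08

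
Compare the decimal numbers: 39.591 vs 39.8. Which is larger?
39.8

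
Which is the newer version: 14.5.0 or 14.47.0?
14.47.0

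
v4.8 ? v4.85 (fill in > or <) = <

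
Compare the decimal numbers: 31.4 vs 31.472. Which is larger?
31.472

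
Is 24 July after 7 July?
Yes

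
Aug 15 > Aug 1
True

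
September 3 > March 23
True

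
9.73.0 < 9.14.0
False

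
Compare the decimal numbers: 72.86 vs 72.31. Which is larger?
72.86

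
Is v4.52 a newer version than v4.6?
Yes. Version numbers are compared segment by segment as integers, not as decimals: minor version 52 > 6, so v4.52 > v4.6 (even though the decimal 4.52 < 4.6).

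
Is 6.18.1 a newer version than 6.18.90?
No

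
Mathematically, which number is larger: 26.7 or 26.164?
26.7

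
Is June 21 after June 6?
Yes. Day 21 comes after day 6 in June — this is a date comparison, not a decimal one (the decimal 6.21 would be smaller than 6.6).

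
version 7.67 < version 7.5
False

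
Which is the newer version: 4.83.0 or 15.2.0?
15.2.0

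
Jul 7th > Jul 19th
False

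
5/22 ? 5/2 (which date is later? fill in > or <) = >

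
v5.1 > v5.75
False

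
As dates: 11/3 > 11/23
False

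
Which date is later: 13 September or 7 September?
13 September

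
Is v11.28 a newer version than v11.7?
Yes. Version numbers are compared segment by segment as integers, not as decimals: minor version 28 > 7, so v11.28 > v11.7 (even though the decimal 11.28 < 11.7).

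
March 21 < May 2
True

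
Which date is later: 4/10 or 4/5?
4/10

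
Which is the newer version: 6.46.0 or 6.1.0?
6.46.0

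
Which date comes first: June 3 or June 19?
June 3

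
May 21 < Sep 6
True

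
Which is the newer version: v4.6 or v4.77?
v4.77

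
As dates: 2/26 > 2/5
True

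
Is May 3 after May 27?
No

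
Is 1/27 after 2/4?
No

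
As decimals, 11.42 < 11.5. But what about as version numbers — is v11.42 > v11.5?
True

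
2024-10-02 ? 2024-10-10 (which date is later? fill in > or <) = <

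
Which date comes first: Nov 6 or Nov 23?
Nov 6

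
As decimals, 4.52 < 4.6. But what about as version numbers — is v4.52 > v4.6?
True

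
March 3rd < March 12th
True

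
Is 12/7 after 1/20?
Yes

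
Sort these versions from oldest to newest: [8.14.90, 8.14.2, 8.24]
[8.14.2, 8.14.90, 8.24]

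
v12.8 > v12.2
True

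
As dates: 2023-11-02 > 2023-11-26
False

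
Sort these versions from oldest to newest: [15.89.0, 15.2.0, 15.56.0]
[15.2.0, 15.56.0, 15.89.0]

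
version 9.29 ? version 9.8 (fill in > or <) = >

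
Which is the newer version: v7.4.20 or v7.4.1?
v7.4.20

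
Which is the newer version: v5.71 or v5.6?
v5.71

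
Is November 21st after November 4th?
Yes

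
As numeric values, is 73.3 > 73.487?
False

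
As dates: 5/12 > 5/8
True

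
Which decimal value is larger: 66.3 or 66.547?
66.547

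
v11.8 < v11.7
False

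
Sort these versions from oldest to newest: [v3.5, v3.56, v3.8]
[v3.5, v3.8, v3.56]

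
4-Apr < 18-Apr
True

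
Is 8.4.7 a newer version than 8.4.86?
No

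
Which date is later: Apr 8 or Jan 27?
Apr 8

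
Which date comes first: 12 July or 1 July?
1 July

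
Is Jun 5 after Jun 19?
No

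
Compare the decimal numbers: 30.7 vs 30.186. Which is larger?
30.7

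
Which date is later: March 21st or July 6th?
July 6th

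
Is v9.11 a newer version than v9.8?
Yes. Version numbers are compared segment by segment as integers, not as decimals: minor version 11 > 8, so v9.11 > v9.8 (even though the decimal 9.11 < 9.8).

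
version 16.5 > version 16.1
True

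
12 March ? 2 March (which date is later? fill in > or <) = >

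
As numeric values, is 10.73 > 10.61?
True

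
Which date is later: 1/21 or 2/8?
2/8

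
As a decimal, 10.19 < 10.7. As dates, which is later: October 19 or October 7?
October 19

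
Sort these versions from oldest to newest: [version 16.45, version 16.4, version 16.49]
[version 16.4, version 16.45, version 16.49]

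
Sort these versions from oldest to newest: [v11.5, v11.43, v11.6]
[v11.5, v11.6, v11.43]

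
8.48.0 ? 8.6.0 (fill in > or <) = >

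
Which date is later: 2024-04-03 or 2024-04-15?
2024-04-15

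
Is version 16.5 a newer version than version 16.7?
No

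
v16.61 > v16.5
True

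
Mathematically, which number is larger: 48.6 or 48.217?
48.6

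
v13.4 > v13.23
False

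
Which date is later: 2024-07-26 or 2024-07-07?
2024-07-26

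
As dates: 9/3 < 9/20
True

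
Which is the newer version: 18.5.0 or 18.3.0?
18.5.0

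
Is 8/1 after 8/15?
No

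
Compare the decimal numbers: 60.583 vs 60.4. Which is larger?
60.583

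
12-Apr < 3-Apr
False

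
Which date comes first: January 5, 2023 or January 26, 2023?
January 5, 2023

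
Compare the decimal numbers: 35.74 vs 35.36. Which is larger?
35.74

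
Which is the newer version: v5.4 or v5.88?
v5.88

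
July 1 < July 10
True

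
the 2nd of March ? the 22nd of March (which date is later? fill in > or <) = <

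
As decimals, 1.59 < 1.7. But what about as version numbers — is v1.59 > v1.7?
True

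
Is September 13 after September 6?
Yes. Day 13 comes after day 6 in September — this is a date comparison, not a decimal one (the decimal 9.13 would be smaller than 9.6).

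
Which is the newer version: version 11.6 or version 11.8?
version 11.8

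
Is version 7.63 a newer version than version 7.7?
Yes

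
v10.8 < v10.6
False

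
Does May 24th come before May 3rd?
No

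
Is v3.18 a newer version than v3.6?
Yes. Version numbers are compared segment by segment as integers, not as decimals: minor version 18 > 6, so v3.18 > v3.6 (even though the decimal 3.18 < 3.6).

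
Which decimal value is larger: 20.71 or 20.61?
20.71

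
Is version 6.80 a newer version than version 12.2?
No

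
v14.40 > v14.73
False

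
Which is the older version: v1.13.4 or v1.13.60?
v1.13.4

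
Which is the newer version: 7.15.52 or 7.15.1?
7.15.52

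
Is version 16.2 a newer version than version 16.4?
No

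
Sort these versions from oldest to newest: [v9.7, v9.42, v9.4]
[v9.4, v9.7, v9.42]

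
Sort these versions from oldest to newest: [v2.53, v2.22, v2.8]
[v2.8, v2.22, v2.53]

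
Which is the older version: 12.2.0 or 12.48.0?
12.2.0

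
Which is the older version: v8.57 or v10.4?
v8.57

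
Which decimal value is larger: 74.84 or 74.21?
74.84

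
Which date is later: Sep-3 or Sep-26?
Sep-26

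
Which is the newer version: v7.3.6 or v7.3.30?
v7.3.30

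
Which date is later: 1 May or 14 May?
14 May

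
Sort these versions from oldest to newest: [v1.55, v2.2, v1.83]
[v1.55, v1.83, v2.2]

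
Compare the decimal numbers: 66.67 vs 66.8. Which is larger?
66.8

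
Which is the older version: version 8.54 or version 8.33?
version 8.33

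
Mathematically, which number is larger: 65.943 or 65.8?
65.943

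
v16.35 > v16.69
False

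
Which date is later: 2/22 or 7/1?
7/1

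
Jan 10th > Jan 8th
True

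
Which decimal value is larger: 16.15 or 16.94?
16.94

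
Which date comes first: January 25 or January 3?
January 3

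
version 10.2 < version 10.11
True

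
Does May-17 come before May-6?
No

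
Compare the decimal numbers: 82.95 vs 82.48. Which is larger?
82.95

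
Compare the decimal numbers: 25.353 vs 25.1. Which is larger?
25.353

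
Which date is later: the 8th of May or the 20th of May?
the 20th of May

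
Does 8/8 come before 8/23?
Yes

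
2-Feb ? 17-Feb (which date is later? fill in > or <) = <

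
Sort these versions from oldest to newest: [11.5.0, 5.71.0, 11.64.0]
[5.71.0, 11.5.0, 11.64.0]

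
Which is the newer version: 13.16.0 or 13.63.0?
13.63.0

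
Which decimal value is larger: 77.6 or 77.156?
77.6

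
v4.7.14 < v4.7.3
False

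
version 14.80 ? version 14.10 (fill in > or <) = >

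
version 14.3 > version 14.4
False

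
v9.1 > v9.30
False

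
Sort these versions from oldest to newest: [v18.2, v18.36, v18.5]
[v18.2, v18.5, v18.36]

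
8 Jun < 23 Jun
True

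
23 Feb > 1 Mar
False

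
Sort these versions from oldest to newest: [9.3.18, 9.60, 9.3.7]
[9.3.7, 9.3.18, 9.60]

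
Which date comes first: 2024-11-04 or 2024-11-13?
2024-11-04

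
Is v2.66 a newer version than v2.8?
Yes. Version numbers are compared segment by segment as integers, not as decimals: minor version 66 > 8, so v2.66 > v2.8 (even though the decimal 2.66 < 2.8).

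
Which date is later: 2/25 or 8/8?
8/8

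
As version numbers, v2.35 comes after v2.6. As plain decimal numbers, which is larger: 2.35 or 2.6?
2.6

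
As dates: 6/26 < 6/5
False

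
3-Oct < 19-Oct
True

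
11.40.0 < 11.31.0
False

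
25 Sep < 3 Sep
False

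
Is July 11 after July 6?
Yes. Day 11 comes after day 6 in July — this is a date comparison, not a decimal one (the decimal 7.11 would be smaller than 7.6).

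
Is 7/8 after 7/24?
No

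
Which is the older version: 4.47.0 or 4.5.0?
4.5.0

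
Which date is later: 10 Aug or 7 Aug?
10 Aug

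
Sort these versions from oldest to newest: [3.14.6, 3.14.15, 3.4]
[3.4, 3.14.6, 3.14.15]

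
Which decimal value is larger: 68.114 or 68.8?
68.8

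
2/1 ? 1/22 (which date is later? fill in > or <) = >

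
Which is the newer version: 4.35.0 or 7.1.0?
7.1.0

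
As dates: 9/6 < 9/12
True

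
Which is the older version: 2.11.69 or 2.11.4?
2.11.4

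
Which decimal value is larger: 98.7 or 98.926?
98.926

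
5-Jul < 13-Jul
True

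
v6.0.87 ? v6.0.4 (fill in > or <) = >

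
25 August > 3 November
False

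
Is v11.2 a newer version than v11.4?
No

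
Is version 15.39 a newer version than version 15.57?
No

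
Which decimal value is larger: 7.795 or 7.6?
7.795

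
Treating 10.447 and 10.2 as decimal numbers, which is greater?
10.447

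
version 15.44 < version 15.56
True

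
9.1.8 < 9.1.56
True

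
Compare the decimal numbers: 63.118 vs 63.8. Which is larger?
63.8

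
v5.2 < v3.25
False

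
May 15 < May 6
False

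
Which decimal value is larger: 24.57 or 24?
24.57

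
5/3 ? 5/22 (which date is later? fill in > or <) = <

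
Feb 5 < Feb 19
True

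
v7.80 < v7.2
False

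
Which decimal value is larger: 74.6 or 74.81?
74.81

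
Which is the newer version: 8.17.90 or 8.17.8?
8.17.90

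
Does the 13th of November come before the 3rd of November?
No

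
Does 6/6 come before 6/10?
Yes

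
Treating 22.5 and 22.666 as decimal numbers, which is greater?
22.666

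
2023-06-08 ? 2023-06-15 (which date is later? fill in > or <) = <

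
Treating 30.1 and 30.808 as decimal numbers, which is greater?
30.808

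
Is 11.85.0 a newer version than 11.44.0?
Yes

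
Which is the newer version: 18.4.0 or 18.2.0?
18.4.0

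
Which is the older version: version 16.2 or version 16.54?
version 16.2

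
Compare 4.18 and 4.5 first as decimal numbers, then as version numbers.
As decimals: 4.18 < 4.5. As versions: v4.18 > v4.5 (minor version 18 > 5).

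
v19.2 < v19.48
True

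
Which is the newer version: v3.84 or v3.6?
v3.84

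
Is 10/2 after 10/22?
No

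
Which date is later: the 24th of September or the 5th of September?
the 24th of September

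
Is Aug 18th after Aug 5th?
Yes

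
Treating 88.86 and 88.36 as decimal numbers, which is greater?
88.86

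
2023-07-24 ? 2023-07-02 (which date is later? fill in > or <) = >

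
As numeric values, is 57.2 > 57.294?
False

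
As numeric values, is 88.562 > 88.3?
True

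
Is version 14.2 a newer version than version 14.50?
No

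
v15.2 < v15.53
True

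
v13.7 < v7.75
False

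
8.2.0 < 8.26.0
True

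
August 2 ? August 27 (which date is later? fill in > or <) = <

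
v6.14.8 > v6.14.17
False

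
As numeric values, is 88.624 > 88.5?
True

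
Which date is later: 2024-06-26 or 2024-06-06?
2024-06-26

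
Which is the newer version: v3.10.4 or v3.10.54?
v3.10.54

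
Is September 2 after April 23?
Yes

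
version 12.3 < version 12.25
True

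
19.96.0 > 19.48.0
True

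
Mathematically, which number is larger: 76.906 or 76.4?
76.906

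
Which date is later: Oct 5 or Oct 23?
Oct 23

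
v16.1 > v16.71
False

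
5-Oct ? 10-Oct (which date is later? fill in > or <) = <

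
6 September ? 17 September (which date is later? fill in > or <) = <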